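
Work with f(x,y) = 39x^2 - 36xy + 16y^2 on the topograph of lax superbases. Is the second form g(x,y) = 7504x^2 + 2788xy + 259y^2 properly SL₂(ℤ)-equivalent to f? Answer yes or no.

D₁ = -1200, D₂ = -1200
f: flip: (39,-36,16)→(16,36,39)
f: translate: b→4 (≡36 mod 32), so (16,36,39)→(16,4,19)
f: reduced (well bottom): (16,4,19) with a≤c, −a<b≤a
g: flip: (7504,2788,259)→(259,-2788,7504)
g: translate: b→-198 (≡-2788 mod 518), so (259,-2788,7504)→(259,-198,39)
g: flip: (259,-198,39)→(39,198,259)
g: translate: b→-36 (≡198 mod 78), so (39,198,259)→(39,-36,16)
g: flip: (39,-36,16)→(16,36,39)
g: translate: b→4 (≡36 mod 32), so (16,36,39)→(16,4,19)
g: reduced (well bottom): (16,4,19) with a≤c, −a<b≤a
reduced forms (16, 4, 19) vs (16, 4, 19) ⇒ equivalent

yes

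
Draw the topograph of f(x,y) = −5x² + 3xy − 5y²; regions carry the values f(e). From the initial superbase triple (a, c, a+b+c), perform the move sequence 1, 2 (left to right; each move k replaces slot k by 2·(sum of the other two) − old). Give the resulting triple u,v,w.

start (-5,-5,-7) = (f(1,0),f(0,1),f(1,1))
replace slot 1: 2·((-5)+(-7)) − (-5) = -19 → (-19,-5,-7)
replace slot 2: 2·((-19)+(-7)) − (-5) = -47 → (-19,-47,-7)

-19,-47,-7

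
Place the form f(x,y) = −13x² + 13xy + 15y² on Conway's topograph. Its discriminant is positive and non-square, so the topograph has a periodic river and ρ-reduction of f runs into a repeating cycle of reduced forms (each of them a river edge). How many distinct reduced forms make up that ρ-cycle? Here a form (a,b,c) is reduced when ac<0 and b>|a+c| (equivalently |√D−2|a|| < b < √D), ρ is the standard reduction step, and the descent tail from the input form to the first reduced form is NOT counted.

D = 949, ⌊√D⌋ = 30
river: ρ → (15,17,-11)
river: ρ → (-11,27,5)
river: ρ → (5,23,-21)
river: ρ → (-21,19,7)
river: ρ → (7,23,-15)
river: ρ → (-15,7,15)
river: ρ → (15,23,-7)
river: ρ → (-7,19,21)
river: ρ → (21,23,-5)
river: ρ → (-5,27,11)
river: ρ → (11,17,-15)
river: ρ → (-15,13,13)
river: ρ → (13,13,-15)
river: ρ → (-15,17,11)
river: ρ → (11,27,-5)
river: ρ → (-5,23,21)
river: ρ → (21,19,-7)
river: ρ → (-7,23,15)
river: ρ → (15,7,-15)
river: ρ → (-15,23,7)
river: ρ → (7,19,-21)
river: ρ → (-21,23,5)
river: ρ → (5,27,-11)
river: ρ → (-11,17,15)
river: ρ → (15,13,-13)
river: ρ → (-13,13,15)
ρ-cycle length = 26 (tail of 0 descent steps not counted)

26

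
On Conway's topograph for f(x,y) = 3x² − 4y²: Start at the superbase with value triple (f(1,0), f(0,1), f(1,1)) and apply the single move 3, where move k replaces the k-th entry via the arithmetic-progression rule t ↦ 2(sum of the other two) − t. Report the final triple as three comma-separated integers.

start (3,-4,-1) = (f(1,0),f(0,1),f(1,1))
replace slot 3: 2·(3+(-4)) − (-1) = -1 → (3,-4,-1)

3,-4,-1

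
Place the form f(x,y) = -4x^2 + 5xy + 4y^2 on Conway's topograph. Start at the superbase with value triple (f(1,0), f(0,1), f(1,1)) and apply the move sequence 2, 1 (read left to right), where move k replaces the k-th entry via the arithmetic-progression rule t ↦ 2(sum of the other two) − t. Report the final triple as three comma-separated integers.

start (-4,4,5) = (f(1,0),f(0,1),f(1,1))
replace slot 2: 2·((-4)+5) − 4 = -2 → (-4,-2,5)
replace slot 1: 2·((-2)+5) − (-4) = 10 → (10,-2,5)

10,-2,5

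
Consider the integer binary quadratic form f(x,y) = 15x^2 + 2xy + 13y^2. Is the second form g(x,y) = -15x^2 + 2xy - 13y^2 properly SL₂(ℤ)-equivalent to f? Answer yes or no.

D₁ = -776, D₂ = -776
f: flip: (15,2,13)→(13,-2,15)
f: reduced (well bottom): (13,-2,15) with a≤c, −a<b≤a
g is negative-definite; reduce −g:
−g: flip: (15,-2,13)→(13,2,15)
−g: reduced (well bottom): (13,2,15) with a≤c, −a<b≤a
flip sign back: reduced form of g is (-13,-2,-15)
reduced forms (13, -2, 15) vs (-13, -2, -15) ⇒ inequivalent

no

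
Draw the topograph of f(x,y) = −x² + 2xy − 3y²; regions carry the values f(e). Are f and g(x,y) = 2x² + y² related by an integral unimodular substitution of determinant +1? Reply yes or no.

D₁ = -8, D₂ = -8
f is negative-definite; reduce −f:
−f: translate: b→0 (≡-2 mod 2), so (1,-2,3)→(1,0,2)
−f: reduced (well bottom): (1,0,2) with a≤c, −a<b≤a
flip sign back: reduced form of f is (-1,0,-2)
g: flip: (2,0,1)→(1,0,2)
g: reduced (well bottom): (1,0,2) with a≤c, −a<b≤a
reduced forms (-1, 0, -2) vs (1, 0, 2) ⇒ inequivalent

no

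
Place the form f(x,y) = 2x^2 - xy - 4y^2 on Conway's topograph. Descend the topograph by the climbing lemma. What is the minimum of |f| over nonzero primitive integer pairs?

descent: ρ → (-4,1,2)
descent: ρ → (2,3,-3)  [lands on river]
river: ρ → (-3,3,2)
river: ρ → (2,5,-1)
river: ρ → (-1,5,2)
closes: descent 2, river 4
min |a| on river = 1

1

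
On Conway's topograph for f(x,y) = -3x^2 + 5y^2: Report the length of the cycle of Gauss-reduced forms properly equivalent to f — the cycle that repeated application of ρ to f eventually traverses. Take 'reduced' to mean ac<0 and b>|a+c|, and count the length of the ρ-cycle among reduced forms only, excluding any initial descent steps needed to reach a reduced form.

D = 60, ⌊√D⌋ = 7
descent: ρ → (5,0,-3)
descent: ρ → (-3,6,2)  [lands on river]
river: ρ → (2,6,-3)
ρ-cycle length = 2 (tail of 2 descent steps not counted)

2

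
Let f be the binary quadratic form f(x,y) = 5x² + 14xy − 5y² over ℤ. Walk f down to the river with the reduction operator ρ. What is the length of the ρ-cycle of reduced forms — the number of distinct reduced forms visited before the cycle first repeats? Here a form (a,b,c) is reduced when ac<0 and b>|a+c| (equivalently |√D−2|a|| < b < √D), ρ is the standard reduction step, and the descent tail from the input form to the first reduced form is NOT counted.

D = 296, ⌊√D⌋ = 17
river: ρ → (-5,16,2)
river: ρ → (2,16,-5)
river: ρ → (-5,14,5)
river: ρ → (5,16,-2)
river: ρ → (-2,16,5)
river: ρ → (5,14,-5)
ρ-cycle length = 6 (tail of 0 descent steps not counted)

6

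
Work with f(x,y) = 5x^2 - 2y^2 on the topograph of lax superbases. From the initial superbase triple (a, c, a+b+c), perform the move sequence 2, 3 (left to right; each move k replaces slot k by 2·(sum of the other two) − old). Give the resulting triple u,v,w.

start (5,-2,3) = (f(1,0),f(0,1),f(1,1))
replace slot 2: 2·(5+3) − (-2) = 18 → (5,18,3)
replace slot 3: 2·(5+18) − 3 = 43 → (5,18,43)

5,18,43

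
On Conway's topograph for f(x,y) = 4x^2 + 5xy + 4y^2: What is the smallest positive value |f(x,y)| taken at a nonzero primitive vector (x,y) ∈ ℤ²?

translate: b→-3 (≡5 mod 8), so (4,5,4)→(4,-3,3)
flip: (4,-3,3)→(3,3,4)
reduced (well bottom): (3,3,4) with a≤c, −a<b≤a
well minimum = a = 3

3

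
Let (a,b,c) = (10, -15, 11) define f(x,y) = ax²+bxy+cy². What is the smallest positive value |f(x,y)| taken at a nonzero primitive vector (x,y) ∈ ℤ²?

translate: b→5 (≡-15 mod 20), so (10,-15,11)→(10,5,6)
flip: (10,5,6)→(6,-5,10)
reduced (well bottom): (6,-5,10) with a≤c, −a<b≤a
well minimum = a = 6

6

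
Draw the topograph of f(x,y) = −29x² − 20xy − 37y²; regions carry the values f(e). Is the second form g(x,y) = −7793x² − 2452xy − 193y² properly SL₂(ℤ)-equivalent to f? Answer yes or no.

D₁ = -3892, D₂ = -3892
f is negative-definite; reduce −f:
−f: reduced (well bottom): (29,20,37) with a≤c, −a<b≤a
flip sign back: reduced form of f is (-29,-20,-37)
g is negative-definite; reduce −g:
−g: flip: (7793,2452,193)→(193,-2452,7793)
−g: translate: b→-136 (≡-2452 mod 386), so (193,-2452,7793)→(193,-136,29)
−g: flip: (193,-136,29)→(29,136,193)
−g: translate: b→20 (≡136 mod 58), so (29,136,193)→(29,20,37)
−g: reduced (well bottom): (29,20,37) with a≤c, −a<b≤a
flip sign back: reduced form of g is (-29,-20,-37)
reduced forms (-29, -20, -37) vs (-29, -20, -37) ⇒ equivalent

yes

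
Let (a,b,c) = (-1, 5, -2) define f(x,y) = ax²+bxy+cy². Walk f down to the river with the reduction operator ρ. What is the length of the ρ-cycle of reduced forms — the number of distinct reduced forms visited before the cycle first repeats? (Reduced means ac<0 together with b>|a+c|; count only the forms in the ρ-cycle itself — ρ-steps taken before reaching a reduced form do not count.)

D = 17, ⌊√D⌋ = 4
descent: ρ → (-2,3,1)  [lands on river]
river: ρ → (1,3,-2)
river: ρ → (-2,1,2)
river: ρ → (2,3,-1)
river: ρ → (-1,3,2)
river: ρ → (2,1,-2)
ρ-cycle length = 6 (tail of 1 descent step not counted)

6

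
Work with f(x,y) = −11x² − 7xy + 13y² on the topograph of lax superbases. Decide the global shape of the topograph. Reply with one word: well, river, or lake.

D = b²−4ac = (-7)² − 4·(-11)·13 = 621
D > 0 non-square ⇒ indefinite ⇒ periodic river

river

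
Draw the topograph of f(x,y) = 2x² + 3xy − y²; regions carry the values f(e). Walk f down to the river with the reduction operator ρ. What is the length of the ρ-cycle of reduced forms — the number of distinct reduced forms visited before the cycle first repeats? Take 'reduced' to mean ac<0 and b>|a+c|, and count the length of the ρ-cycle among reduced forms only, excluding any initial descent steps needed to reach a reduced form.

D = 17, ⌊√D⌋ = 4
river: ρ → (-1,3,2)
river: ρ → (2,1,-2)
river: ρ → (-2,3,1)
river: ρ → (1,3,-2)
river: ρ → (-2,1,2)
river: ρ → (2,3,-1)
ρ-cycle length = 6 (tail of 0 descent steps not counted)

6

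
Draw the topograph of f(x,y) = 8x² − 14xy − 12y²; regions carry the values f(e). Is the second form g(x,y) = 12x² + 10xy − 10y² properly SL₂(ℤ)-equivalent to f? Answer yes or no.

D₁ = 580, D₂ = 580
river cycle of f (length 10): (-12, 14, 8), (8, 18, -8), (-8, 14, 12), (12, 10, -10), (-10, 10, 12), (12, 14, -8), (-8, 18, 8), (8, 14, -12), (-12, 10, 10), (10, 10, -12)
river cycle of g (length 10): (-10, 10, 12), (12, 14, -8), (-8, 18, 8), (8, 14, -12), (-12, 10, 10), (10, 10, -12), (-12, 14, 8), (8, 18, -8), (-8, 14, 12), (12, 10, -10)
cycles coincide ⇒ equivalent

yes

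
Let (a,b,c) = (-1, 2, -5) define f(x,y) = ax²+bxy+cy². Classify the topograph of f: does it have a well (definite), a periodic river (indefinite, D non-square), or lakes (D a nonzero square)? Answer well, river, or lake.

D = b²−4ac = 2² − 4·(-1)·(-5) = -16
D < 0 ⇒ definite ⇒ every region one sign ⇒ single well

well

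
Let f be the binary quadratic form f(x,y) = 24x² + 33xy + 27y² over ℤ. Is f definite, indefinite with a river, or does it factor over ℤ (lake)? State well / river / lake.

D = b²−4ac = 33² − 4·24·27 = -1503
D < 0 ⇒ definite ⇒ every region one sign ⇒ single well

well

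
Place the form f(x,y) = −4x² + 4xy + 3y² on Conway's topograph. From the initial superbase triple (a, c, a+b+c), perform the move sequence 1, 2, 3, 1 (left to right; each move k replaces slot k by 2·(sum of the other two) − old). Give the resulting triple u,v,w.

start (-4,3,3) = (f(1,0),f(0,1),f(1,1))
replace slot 1: 2·(3+3) − (-4) = 16 → (16,3,3)
replace slot 2: 2·(16+3) − 3 = 35 → (16,35,3)
replace slot 3: 2·(16+35) − 3 = 99 → (16,35,99)
replace slot 1: 2·(35+99) − 16 = 252 → (252,35,99)

252,35,99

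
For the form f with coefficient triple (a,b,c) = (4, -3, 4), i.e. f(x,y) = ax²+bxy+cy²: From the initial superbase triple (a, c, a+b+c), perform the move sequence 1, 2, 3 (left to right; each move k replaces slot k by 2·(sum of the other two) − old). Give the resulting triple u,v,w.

start (4,4,5) = (f(1,0),f(0,1),f(1,1))
replace slot 1: 2·(4+5) − 4 = 14 → (14,4,5)
replace slot 2: 2·(14+5) − 4 = 34 → (14,34,5)
replace slot 3: 2·(14+34) − 5 = 91 → (14,34,91)

14,34,91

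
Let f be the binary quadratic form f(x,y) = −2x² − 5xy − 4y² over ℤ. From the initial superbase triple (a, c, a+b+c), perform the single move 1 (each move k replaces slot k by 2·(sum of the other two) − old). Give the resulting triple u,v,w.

start (-2,-4,-11) = (f(1,0),f(0,1),f(1,1))
replace slot 1: 2·((-4)+(-11)) − (-2) = -28 → (-28,-4,-11)

-28,-4,-11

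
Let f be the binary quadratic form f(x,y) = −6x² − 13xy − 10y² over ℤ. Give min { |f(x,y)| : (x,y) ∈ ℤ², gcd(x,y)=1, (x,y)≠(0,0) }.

translate: b→1 (≡13 mod 12), so (6,13,10)→(6,1,3)
flip: (6,1,3)→(3,-1,6)
reduced (well bottom): (3,-1,6) with a≤c, −a<b≤a
well minimum |f| = |-3| = 3 (negative-definite)

3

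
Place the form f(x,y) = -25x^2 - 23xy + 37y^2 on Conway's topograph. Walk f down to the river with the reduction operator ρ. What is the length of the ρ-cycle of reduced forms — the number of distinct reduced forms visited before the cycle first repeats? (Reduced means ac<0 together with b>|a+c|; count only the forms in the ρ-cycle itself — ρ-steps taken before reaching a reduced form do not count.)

D = 4229, ⌊√D⌋ = 65
descent: ρ → (37,23,-25)  [lands on river]
river: ρ → (-25,27,35)
river: ρ → (35,43,-17)
river: ρ → (-17,59,11)
river: ρ → (11,51,-37)
river: ρ → (-37,23,25)
river: ρ → (25,27,-35)
river: ρ → (-35,43,17)
river: ρ → (17,59,-11)
river: ρ → (-11,51,37)
ρ-cycle length = 10 (tail of 1 descent step not counted)

10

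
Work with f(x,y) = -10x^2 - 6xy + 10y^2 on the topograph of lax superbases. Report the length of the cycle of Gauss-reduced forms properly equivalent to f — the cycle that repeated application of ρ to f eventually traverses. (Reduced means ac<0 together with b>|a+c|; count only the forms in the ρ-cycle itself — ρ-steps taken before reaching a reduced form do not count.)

D = 436, ⌊√D⌋ = 20
descent: ρ → (10,6,-10)  [lands on river]
river: ρ → (-10,14,6)
river: ρ → (6,10,-14)
river: ρ → (-14,18,2)
river: ρ → (2,18,-14)
river: ρ → (-14,10,6)
river: ρ → (6,14,-10)
river: ρ → (-10,6,10)
river: ρ → (10,14,-6)
river: ρ → (-6,10,14)
river: ρ → (14,18,-2)
river: ρ → (-2,18,14)
river: ρ → (14,10,-6)
river: ρ → (-6,14,10)
ρ-cycle length = 14 (tail of 1 descent step not counted)

14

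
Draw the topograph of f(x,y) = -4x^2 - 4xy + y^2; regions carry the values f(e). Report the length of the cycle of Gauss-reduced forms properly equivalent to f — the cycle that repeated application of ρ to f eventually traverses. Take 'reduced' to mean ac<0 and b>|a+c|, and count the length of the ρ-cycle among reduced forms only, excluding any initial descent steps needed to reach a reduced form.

D = 32, ⌊√D⌋ = 5
descent: ρ → (1,4,-4)  [lands on river]
river: ρ → (-4,4,1)
ρ-cycle length = 2 (tail of 1 descent step not counted)

2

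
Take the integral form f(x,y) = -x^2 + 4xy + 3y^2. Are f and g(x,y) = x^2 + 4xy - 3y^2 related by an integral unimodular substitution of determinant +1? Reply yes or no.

D₁ = 28, D₂ = 28
river cycle of f (length 4): (3, 2, -2), (-2, 2, 3), (3, 4, -1), (-1, 4, 3)
river cycle of g (length 4): (-3, 2, 2), (2, 2, -3), (-3, 4, 1), (1, 4, -3)
cycles differ ⇒ inequivalent

no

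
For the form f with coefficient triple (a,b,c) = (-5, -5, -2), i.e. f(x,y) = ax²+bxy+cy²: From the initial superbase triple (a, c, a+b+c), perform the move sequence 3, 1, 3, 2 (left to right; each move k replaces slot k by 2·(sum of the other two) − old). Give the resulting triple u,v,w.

start (-5,-2,-12) = (f(1,0),f(0,1),f(1,1))
replace slot 3: 2·((-5)+(-2)) − (-12) = -2 → (-5,-2,-2)
replace slot 1: 2·((-2)+(-2)) − (-5) = -3 → (-3,-2,-2)
replace slot 3: 2·((-3)+(-2)) − (-2) = -8 → (-3,-2,-8)
replace slot 2: 2·((-3)+(-8)) − (-2) = -20 → (-3,-20,-8)

-3,-20,-8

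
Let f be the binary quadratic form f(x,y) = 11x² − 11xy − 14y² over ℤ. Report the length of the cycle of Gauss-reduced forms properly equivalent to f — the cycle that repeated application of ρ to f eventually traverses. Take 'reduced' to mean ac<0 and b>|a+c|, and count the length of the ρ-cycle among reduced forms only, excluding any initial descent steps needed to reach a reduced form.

D = 737, ⌊√D⌋ = 27
descent: ρ → (-14,11,11)  [lands on river]
river: ρ → (11,11,-14)
river: ρ → (-14,17,8)
river: ρ → (8,15,-16)
river: ρ → (-16,17,7)
river: ρ → (7,25,-4)
river: ρ → (-4,23,13)
river: ρ → (13,3,-14)
river: ρ → (-14,25,2)
river: ρ → (2,27,-1)
river: ρ → (-1,27,2)
river: ρ → (2,25,-14)
river: ρ → (-14,3,13)
river: ρ → (13,23,-4)
river: ρ → (-4,25,7)
river: ρ → (7,17,-16)
river: ρ → (-16,15,8)
river: ρ → (8,17,-14)
ρ-cycle length = 18 (tail of 1 descent step not counted)

18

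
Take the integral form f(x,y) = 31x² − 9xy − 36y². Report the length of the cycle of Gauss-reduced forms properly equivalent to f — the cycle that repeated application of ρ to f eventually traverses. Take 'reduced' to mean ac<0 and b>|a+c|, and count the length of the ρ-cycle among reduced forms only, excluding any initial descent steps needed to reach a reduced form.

D = 4545, ⌊√D⌋ = 67
descent: ρ → (-36,9,31)  [lands on river]
river: ρ → (31,53,-14)
river: ρ → (-14,59,19)
river: ρ → (19,55,-20)
river: ρ → (-20,65,4)
river: ρ → (4,63,-36)
ρ-cycle length = 6 (tail of 1 descent step not counted)

6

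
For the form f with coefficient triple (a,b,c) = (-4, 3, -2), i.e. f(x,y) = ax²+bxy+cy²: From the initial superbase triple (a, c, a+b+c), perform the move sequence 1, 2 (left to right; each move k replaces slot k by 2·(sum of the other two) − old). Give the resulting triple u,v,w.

start (-4,-2,-3) = (f(1,0),f(0,1),f(1,1))
replace slot 1: 2·((-2)+(-3)) − (-4) = -6 → (-6,-2,-3)
replace slot 2: 2·((-6)+(-3)) − (-2) = -16 → (-6,-16,-3)

-6,-16,-3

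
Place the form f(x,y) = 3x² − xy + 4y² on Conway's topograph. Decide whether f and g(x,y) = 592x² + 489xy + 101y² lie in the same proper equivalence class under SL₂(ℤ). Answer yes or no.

D₁ = -47, D₂ = -47
f: reduced (well bottom): (3,-1,4) with a≤c, −a<b≤a
g: flip: (592,489,101)→(101,-489,592)
g: translate: b→-85 (≡-489 mod 202), so (101,-489,592)→(101,-85,18)
g: flip: (101,-85,18)→(18,85,101)
g: translate: b→13 (≡85 mod 36), so (18,85,101)→(18,13,3)
g: flip: (18,13,3)→(3,-13,18)
g: translate: b→-1 (≡-13 mod 6), so (3,-13,18)→(3,-1,4)
g: reduced (well bottom): (3,-1,4) with a≤c, −a<b≤a
reduced forms (3, -1, 4) vs (3, -1, 4) ⇒ equivalent

yes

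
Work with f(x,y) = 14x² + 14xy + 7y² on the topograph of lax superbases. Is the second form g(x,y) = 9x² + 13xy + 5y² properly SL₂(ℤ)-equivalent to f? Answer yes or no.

D₁ = -196, D₂ = -11
discriminants differ ⇒ not SL₂(ℤ)-equivalent

no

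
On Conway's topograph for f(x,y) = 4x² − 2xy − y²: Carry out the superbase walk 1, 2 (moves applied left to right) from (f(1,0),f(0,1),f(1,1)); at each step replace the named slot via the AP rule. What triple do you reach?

start (4,-1,1) = (f(1,0),f(0,1),f(1,1))
replace slot 1: 2·((-1)+1) − 4 = -4 → (-4,-1,1)
replace slot 2: 2·((-4)+1) − (-1) = -5 → (-4,-5,1)

-4,-5,1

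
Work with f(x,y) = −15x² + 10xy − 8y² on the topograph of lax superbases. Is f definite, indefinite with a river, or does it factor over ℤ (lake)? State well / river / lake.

D = b²−4ac = 10² − 4·(-15)·(-8) = -380
D < 0 ⇒ definite ⇒ every region one sign ⇒ single well

well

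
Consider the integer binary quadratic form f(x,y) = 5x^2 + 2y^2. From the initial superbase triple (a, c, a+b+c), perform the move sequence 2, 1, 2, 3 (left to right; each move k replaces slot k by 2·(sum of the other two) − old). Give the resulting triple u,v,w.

start (5,2,7) = (f(1,0),f(0,1),f(1,1))
replace slot 2: 2·(5+7) − 2 = 22 → (5,22,7)
replace slot 1: 2·(22+7) − 5 = 53 → (53,22,7)
replace slot 2: 2·(53+7) − 22 = 98 → (53,98,7)
replace slot 3: 2·(53+98) − 7 = 295 → (53,98,295)

53,98,295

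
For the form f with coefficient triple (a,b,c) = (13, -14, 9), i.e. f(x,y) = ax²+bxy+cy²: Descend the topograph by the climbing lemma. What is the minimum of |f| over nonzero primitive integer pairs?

translate: b→12 (≡-14 mod 26), so (13,-14,9)→(13,12,8)
flip: (13,12,8)→(8,-12,13)
translate: b→4 (≡-12 mod 16), so (8,-12,13)→(8,4,9)
reduced (well bottom): (8,4,9) with a≤c, −a<b≤a
well minimum = a = 8

8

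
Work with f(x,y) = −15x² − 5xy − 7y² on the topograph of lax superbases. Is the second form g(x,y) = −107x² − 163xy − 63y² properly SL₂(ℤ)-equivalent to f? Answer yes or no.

D₁ = -395, D₂ = -395
f is negative-definite; reduce −f:
−f: flip: (15,5,7)→(7,-5,15)
−f: reduced (well bottom): (7,-5,15) with a≤c, −a<b≤a
flip sign back: reduced form of f is (-7,5,-15)
g is negative-definite; reduce −g:
−g: translate: b→-51 (≡163 mod 214), so (107,163,63)→(107,-51,7)
−g: flip: (107,-51,7)→(7,51,107)
−g: translate: b→-5 (≡51 mod 14), so (7,51,107)→(7,-5,15)
−g: reduced (well bottom): (7,-5,15) with a≤c, −a<b≤a
flip sign back: reduced form of g is (-7,5,-15)
reduced forms (-7, 5, -15) vs (-7, 5, -15) ⇒ equivalent

yes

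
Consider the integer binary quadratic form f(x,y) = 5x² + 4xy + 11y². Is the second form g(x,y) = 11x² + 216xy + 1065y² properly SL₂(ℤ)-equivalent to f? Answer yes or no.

D₁ = -204, D₂ = -204
f: reduced (well bottom): (5,4,11) with a≤c, −a<b≤a
g: translate: b→-4 (≡216 mod 22), so (11,216,1065)→(11,-4,5)
g: flip: (11,-4,5)→(5,4,11)
g: reduced (well bottom): (5,4,11) with a≤c, −a<b≤a
reduced forms (5, 4, 11) vs (5, 4, 11) ⇒ equivalent

yes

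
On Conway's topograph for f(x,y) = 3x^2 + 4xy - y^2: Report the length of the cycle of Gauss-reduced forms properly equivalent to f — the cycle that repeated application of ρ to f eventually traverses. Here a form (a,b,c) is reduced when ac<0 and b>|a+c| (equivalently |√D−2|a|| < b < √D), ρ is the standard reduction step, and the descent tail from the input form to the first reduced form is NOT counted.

D = 28, ⌊√D⌋ = 5
river: ρ → (-1,4,3)
river: ρ → (3,2,-2)
river: ρ → (-2,2,3)
river: ρ → (3,4,-1)
ρ-cycle length = 4 (tail of 0 descent steps not counted)

4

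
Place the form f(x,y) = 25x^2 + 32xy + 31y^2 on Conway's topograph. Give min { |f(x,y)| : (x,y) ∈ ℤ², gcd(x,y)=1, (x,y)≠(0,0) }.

translate: b→-18 (≡32 mod 50), so (25,32,31)→(25,-18,24)
flip: (25,-18,24)→(24,18,25)
reduced (well bottom): (24,18,25) with a≤c, −a<b≤a
well minimum = a = 24

24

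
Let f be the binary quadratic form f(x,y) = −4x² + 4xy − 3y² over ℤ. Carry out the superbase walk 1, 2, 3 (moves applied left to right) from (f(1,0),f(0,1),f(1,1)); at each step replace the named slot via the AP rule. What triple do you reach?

start (-4,-3,-3) = (f(1,0),f(0,1),f(1,1))
replace slot 1: 2·((-3)+(-3)) − (-4) = -8 → (-8,-3,-3)
replace slot 2: 2·((-8)+(-3)) − (-3) = -19 → (-8,-19,-3)
replace slot 3: 2·((-8)+(-19)) − (-3) = -51 → (-8,-19,-51)

-8,-19,-51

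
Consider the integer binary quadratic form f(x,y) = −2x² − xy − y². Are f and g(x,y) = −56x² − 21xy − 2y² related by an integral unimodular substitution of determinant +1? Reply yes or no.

D₁ = -7, D₂ = -7
f is negative-definite; reduce −f:
−f: flip: (2,1,1)→(1,-1,2)
−f: translate: b→1 (≡-1 mod 2), so (1,-1,2)→(1,1,2)
−f: reduced (well bottom): (1,1,2) with a≤c, −a<b≤a
flip sign back: reduced form of f is (-1,-1,-2)
g is negative-definite; reduce −g:
−g: flip: (56,21,2)→(2,-21,56)
−g: translate: b→-1 (≡-21 mod 4), so (2,-21,56)→(2,-1,1)
−g: flip: (2,-1,1)→(1,1,2)
−g: reduced (well bottom): (1,1,2) with a≤c, −a<b≤a
flip sign back: reduced form of g is (-1,-1,-2)
reduced forms (-1, -1, -2) vs (-1, -1, -2) ⇒ equivalent

yes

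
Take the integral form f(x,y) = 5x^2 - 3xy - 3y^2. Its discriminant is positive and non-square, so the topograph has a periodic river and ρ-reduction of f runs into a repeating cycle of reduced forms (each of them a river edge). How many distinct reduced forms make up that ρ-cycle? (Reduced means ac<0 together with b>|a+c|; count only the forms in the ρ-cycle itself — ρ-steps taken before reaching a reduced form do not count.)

D = 69, ⌊√D⌋ = 8
descent: ρ → (-3,3,5)  [lands on river]
river: ρ → (5,7,-1)
river: ρ → (-1,7,5)
river: ρ → (5,3,-3)
ρ-cycle length = 4 (tail of 1 descent step not counted)

4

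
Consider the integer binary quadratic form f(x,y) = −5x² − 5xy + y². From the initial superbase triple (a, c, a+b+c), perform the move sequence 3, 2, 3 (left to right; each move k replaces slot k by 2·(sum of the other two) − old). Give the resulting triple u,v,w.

start (-5,1,-9) = (f(1,0),f(0,1),f(1,1))
replace slot 3: 2·((-5)+1) − (-9) = 1 → (-5,1,1)
replace slot 2: 2·((-5)+1) − 1 = -9 → (-5,-9,1)
replace slot 3: 2·((-5)+(-9)) − 1 = -29 → (-5,-9,-29)

-5,-9,-29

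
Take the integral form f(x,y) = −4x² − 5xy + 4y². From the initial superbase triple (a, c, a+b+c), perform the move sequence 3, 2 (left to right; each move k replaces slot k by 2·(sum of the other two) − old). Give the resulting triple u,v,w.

start (-4,4,-5) = (f(1,0),f(0,1),f(1,1))
replace slot 3: 2·((-4)+4) − (-5) = 5 → (-4,4,5)
replace slot 2: 2·((-4)+5) − 4 = -2 → (-4,-2,5)

-4,-2,5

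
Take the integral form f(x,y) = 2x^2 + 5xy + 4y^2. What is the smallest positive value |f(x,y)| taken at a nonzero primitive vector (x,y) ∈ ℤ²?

translate: b→1 (≡5 mod 4), so (2,5,4)→(2,1,1)
flip: (2,1,1)→(1,-1,2)
translate: b→1 (≡-1 mod 2), so (1,-1,2)→(1,1,2)
reduced (well bottom): (1,1,2) with a≤c, −a<b≤a
well minimum = a = 1

1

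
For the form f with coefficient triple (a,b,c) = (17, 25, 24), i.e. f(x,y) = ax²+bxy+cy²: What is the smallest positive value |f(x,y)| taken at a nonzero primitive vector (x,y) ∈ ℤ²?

translate: b→-9 (≡25 mod 34), so (17,25,24)→(17,-9,16)
flip: (17,-9,16)→(16,9,17)
reduced (well bottom): (16,9,17) with a≤c, −a<b≤a
well minimum = a = 16

16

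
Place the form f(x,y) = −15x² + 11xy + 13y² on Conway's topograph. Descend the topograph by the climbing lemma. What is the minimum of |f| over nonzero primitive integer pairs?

river: ρ → (13,15,-13)
river: ρ → (-13,11,15)
river: ρ → (15,19,-9)
river: ρ → (-9,17,17)
river: ρ → (17,17,-9)
river: ρ → (-9,19,15)
river: ρ → (15,11,-13)
river: ρ → (-13,15,13)
river: ρ → (13,11,-15)
river: ρ → (-15,19,9)
river: ρ → (9,17,-17)
river: ρ → (-17,17,9)
river: ρ → (9,19,-15)
river: ρ → (-15,11,13)
closes: descent 0, river 14
min |a| on river = 9

9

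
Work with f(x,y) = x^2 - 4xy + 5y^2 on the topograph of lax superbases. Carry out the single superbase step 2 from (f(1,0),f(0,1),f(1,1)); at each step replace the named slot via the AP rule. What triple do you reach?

start (1,5,2) = (f(1,0),f(0,1),f(1,1))
replace slot 2: 2·(1+2) − 5 = 1 → (1,1,2)

1,1,2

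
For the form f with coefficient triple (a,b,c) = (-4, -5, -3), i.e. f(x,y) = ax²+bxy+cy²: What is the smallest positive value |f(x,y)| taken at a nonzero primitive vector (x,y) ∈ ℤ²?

translate: b→-3 (≡5 mod 8), so (4,5,3)→(4,-3,2)
flip: (4,-3,2)→(2,3,4)
translate: b→-1 (≡3 mod 4), so (2,3,4)→(2,-1,3)
reduced (well bottom): (2,-1,3) with a≤c, −a<b≤a
well minimum |f| = |-2| = 2 (negative-definite)

2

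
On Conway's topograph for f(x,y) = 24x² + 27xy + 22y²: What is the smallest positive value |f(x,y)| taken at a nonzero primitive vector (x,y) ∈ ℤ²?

translate: b→-21 (≡27 mod 48), so (24,27,22)→(24,-21,19)
flip: (24,-21,19)→(19,21,24)
translate: b→-17 (≡21 mod 38), so (19,21,24)→(19,-17,22)
reduced (well bottom): (19,-17,22) with a≤c, −a<b≤a
well minimum = a = 19

19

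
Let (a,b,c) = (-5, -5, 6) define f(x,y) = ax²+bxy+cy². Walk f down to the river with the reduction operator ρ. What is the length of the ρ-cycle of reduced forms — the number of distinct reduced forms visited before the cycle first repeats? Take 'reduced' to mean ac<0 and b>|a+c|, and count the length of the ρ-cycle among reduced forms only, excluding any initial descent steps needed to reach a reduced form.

D = 145, ⌊√D⌋ = 12
descent: ρ → (6,5,-5)  [lands on river]
river: ρ → (-5,5,6)
river: ρ → (6,7,-4)
river: ρ → (-4,9,4)
river: ρ → (4,7,-6)
river: ρ → (-6,5,5)
river: ρ → (5,5,-6)
river: ρ → (-6,7,4)
river: ρ → (4,9,-4)
river: ρ → (-4,7,6)
ρ-cycle length = 10 (tail of 1 descent step not counted)

10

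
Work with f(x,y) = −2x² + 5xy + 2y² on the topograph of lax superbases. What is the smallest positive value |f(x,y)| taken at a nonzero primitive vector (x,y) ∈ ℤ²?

river: ρ → (2,3,-4)
river: ρ → (-4,5,1)
river: ρ → (1,5,-4)
river: ρ → (-4,3,2)
river: ρ → (2,5,-2)
river: ρ → (-2,3,4)
river: ρ → (4,5,-1)
river: ρ → (-1,5,4)
river: ρ → (4,3,-2)
river: ρ → (-2,5,2)
closes: descent 0, river 10
min |a| on river = 1

1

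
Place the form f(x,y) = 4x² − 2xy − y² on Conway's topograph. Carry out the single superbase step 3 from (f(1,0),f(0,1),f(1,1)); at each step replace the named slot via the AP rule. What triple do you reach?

start (4,-1,1) = (f(1,0),f(0,1),f(1,1))
replace slot 3: 2·(4+(-1)) − 1 = 5 → (4,-1,5)

4,-1,5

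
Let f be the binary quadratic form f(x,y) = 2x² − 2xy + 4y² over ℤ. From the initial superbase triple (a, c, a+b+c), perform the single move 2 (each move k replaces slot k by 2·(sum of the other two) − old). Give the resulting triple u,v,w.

start (2,4,4) = (f(1,0),f(0,1),f(1,1))
replace slot 2: 2·(2+4) − 4 = 8 → (2,8,4)

2,8,4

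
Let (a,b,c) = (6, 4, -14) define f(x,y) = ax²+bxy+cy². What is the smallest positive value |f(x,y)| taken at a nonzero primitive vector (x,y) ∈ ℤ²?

descent: ρ → (-14,-4,6)
descent: ρ → (6,16,-4)  [lands on river]
river: ρ → (-4,16,6)
river: ρ → (6,8,-12)
river: ρ → (-12,16,2)
river: ρ → (2,16,-12)
river: ρ → (-12,8,6)
closes: descent 2, river 6
min |a| on river = 2

2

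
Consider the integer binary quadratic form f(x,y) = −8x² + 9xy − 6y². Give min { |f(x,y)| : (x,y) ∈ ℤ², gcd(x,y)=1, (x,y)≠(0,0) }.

translate: b→7 (≡-9 mod 16), so (8,-9,6)→(8,7,5)
flip: (8,7,5)→(5,-7,8)
translate: b→3 (≡-7 mod 10), so (5,-7,8)→(5,3,6)
reduced (well bottom): (5,3,6) with a≤c, −a<b≤a
well minimum |f| = |-5| = 5 (negative-definite)

5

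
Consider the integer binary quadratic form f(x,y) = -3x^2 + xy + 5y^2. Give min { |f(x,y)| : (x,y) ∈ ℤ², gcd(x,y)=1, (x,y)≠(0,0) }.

descent: ρ → (5,-1,-3)
descent: ρ → (-3,7,1)  [lands on river]
river: ρ → (1,7,-3)
river: ρ → (-3,5,3)
river: ρ → (3,7,-1)
river: ρ → (-1,7,3)
river: ρ → (3,5,-3)
closes: descent 2, river 6
min |a| on river = 1

1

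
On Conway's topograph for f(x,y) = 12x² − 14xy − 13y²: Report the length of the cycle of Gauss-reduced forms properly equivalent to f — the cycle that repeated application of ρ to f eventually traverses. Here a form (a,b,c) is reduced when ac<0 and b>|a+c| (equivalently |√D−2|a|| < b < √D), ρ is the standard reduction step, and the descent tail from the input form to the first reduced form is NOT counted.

D = 820, ⌊√D⌋ = 28
descent: ρ → (-13,14,12)  [lands on river]
river: ρ → (12,10,-15)
river: ρ → (-15,20,7)
river: ρ → (7,22,-12)
river: ρ → (-12,26,3)
river: ρ → (3,28,-3)
river: ρ → (-3,26,12)
river: ρ → (12,22,-7)
river: ρ → (-7,20,15)
river: ρ → (15,10,-12)
river: ρ → (-12,14,13)
river: ρ → (13,12,-13)
ρ-cycle length = 12 (tail of 1 descent step not counted)

12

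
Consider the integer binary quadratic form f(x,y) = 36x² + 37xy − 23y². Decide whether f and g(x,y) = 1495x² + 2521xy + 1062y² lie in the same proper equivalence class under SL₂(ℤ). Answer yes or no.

D₁ = 4681, D₂ = 4681
river cycle of f (length 96): (-23, 55, 18), (18, 53, -26), (-26, 51, 20), (20, 29, -48), (-48, 67, 1), (1, 67, -48), (-48, 29, 20), (20, 51, -26), (-26, 53, 18), (18, 55, -23), … (86 more)
river cycle of g (length 96): (36, 37, -23), (-23, 55, 18), (18, 53, -26), (-26, 51, 20), (20, 29, -48), (-48, 67, 1), (1, 67, -48), (-48, 29, 20), (20, 51, -26), (-26, 53, 18), … (86 more)
cycles coincide ⇒ equivalent

yes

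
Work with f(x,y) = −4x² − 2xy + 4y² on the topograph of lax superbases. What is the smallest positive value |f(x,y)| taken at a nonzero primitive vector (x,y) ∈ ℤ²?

descent: ρ → (4,2,-4)  [lands on river]
river: ρ → (-4,6,2)
river: ρ → (2,6,-4)
river: ρ → (-4,2,4)
river: ρ → (4,6,-2)
river: ρ → (-2,6,4)
closes: descent 1, river 6
min |a| on river = 2

2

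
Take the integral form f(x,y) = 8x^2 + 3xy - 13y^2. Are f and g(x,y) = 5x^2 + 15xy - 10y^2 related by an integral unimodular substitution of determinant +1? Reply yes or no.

D₁ = 425, D₂ = 425
river cycle of f (length 10): (8, 19, -2), (-2, 17, 17), (17, 17, -2), (-2, 19, 8), (8, 13, -8), (-8, 19, 2), (2, 17, -17), (-17, 17, 2), (2, 19, -8), (-8, 13, 8)
river cycle of g (length 6): (-10, 5, 10), (10, 15, -5), (-5, 15, 10), (10, 5, -10), (-10, 15, 5), (5, 15, -10)
cycles differ ⇒ inequivalent

no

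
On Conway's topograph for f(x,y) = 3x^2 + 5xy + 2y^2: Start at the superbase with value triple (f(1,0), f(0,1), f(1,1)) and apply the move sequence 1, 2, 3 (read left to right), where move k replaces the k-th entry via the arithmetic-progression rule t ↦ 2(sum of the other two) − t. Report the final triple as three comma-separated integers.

start (3,2,10) = (f(1,0),f(0,1),f(1,1))
replace slot 1: 2·(2+10) − 3 = 21 → (21,2,10)
replace slot 2: 2·(21+10) − 2 = 60 → (21,60,10)
replace slot 3: 2·(21+60) − 10 = 152 → (21,60,152)

21,60,152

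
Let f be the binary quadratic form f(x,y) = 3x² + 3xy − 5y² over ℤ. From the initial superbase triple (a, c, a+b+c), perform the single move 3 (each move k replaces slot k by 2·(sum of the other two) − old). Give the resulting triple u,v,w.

start (3,-5,1) = (f(1,0),f(0,1),f(1,1))
replace slot 3: 2·(3+(-5)) − 1 = -5 → (3,-5,-5)

3,-5,-5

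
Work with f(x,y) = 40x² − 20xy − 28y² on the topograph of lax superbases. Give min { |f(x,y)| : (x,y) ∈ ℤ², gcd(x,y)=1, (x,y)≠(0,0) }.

descent: ρ → (-28,20,40)  [lands on river]
river: ρ → (40,60,-8)
river: ρ → (-8,68,8)
river: ρ → (8,60,-40)
river: ρ → (-40,20,28)
river: ρ → (28,36,-32)
river: ρ → (-32,28,32)
river: ρ → (32,36,-28)
closes: descent 1, river 8
min |a| on river = 8

8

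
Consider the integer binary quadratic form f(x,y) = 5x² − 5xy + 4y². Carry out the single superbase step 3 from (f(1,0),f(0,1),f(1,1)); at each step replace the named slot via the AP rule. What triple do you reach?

start (5,4,4) = (f(1,0),f(0,1),f(1,1))
replace slot 3: 2·(5+4) − 4 = 14 → (5,4,14)

5,4,14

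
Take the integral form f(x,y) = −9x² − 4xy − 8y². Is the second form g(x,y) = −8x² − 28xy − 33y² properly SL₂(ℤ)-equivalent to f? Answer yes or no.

D₁ = -272, D₂ = -272
f is negative-definite; reduce −f:
−f: flip: (9,4,8)→(8,-4,9)
−f: reduced (well bottom): (8,-4,9) with a≤c, −a<b≤a
flip sign back: reduced form of f is (-8,4,-9)
g is negative-definite; reduce −g:
−g: translate: b→-4 (≡28 mod 16), so (8,28,33)→(8,-4,9)
−g: reduced (well bottom): (8,-4,9) with a≤c, −a<b≤a
flip sign back: reduced form of g is (-8,4,-9)
reduced forms (-8, 4, -9) vs (-8, 4, -9) ⇒ equivalent

yes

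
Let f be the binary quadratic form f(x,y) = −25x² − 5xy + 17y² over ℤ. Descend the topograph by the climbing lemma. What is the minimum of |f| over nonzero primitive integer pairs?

descent: ρ → (17,39,-3)  [lands on river]
river: ρ → (-3,39,17)
river: ρ → (17,29,-13)
river: ρ → (-13,23,23)
river: ρ → (23,23,-13)
river: ρ → (-13,29,17)
closes: descent 1, river 6
min |a| on river = 3

3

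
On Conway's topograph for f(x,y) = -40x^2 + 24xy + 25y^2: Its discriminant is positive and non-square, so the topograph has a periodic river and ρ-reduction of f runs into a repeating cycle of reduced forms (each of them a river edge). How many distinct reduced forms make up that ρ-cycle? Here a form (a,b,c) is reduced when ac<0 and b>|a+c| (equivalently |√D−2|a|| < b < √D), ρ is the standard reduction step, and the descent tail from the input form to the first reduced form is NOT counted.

D = 4576, ⌊√D⌋ = 67
river: ρ → (25,26,-39)
river: ρ → (-39,52,12)
river: ρ → (12,44,-55)
river: ρ → (-55,66,1)
river: ρ → (1,66,-55)
river: ρ → (-55,44,12)
river: ρ → (12,52,-39)
river: ρ → (-39,26,25)
river: ρ → (25,24,-40)
river: ρ → (-40,56,9)
river: ρ → (9,52,-52)
river: ρ → (-52,52,9)
river: ρ → (9,56,-40)
river: ρ → (-40,24,25)
ρ-cycle length = 14 (tail of 0 descent steps not counted)

14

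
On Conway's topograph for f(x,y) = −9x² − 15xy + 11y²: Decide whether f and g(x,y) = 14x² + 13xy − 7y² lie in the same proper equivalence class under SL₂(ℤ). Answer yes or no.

D₁ = 621, D₂ = 561
discriminants differ ⇒ not SL₂(ℤ)-equivalent

no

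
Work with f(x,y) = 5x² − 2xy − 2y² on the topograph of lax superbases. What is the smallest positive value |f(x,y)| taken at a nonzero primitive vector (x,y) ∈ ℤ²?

descent: ρ → (-2,6,1)  [lands on river]
river: ρ → (1,6,-2)
closes: descent 1, river 2
min |a| on river = 1

1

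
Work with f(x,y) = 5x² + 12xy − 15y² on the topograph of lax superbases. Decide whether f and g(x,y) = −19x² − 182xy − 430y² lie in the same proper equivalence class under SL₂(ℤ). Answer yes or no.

D₁ = 444, D₂ = 444
river cycle of f (length 6): (-15, 18, 2), (2, 18, -15), (-15, 12, 5), (5, 18, -6), (-6, 18, 5), (5, 12, -15)
river cycle of g (length 6): (5, 12, -15), (-15, 18, 2), (2, 18, -15), (-15, 12, 5), (5, 18, -6), (-6, 18, 5)
cycles coincide ⇒ equivalent

yes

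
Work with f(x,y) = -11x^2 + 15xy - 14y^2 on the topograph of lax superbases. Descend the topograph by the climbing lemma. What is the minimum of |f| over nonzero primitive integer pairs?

translate: b→7 (≡-15 mod 22), so (11,-15,14)→(11,7,10)
flip: (11,7,10)→(10,-7,11)
reduced (well bottom): (10,-7,11) with a≤c, −a<b≤a
well minimum |f| = |-10| = 10 (negative-definite)

10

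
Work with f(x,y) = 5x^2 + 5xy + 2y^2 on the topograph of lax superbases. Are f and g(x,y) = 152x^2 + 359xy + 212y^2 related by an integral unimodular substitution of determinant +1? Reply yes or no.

D₁ = -15, D₂ = -15
f: flip: (5,5,2)→(2,-5,5)
f: translate: b→-1 (≡-5 mod 4), so (2,-5,5)→(2,-1,2)
f: flip: (2,-1,2)→(2,1,2)
f: reduced (well bottom): (2,1,2) with a≤c, −a<b≤a
g: translate: b→55 (≡359 mod 304), so (152,359,212)→(152,55,5)
g: flip: (152,55,5)→(5,-55,152)
g: translate: b→5 (≡-55 mod 10), so (5,-55,152)→(5,5,2)
g: flip: (5,5,2)→(2,-5,5)
g: translate: b→-1 (≡-5 mod 4), so (2,-5,5)→(2,-1,2)
g: flip: (2,-1,2)→(2,1,2)
g: reduced (well bottom): (2,1,2) with a≤c, −a<b≤a
reduced forms (2, 1, 2) vs (2, 1, 2) ⇒ equivalent

yes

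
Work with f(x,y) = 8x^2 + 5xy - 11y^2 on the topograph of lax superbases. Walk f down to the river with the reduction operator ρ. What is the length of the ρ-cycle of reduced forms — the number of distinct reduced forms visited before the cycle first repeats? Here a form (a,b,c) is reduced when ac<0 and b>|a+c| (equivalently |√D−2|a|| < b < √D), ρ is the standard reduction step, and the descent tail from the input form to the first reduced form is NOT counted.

D = 377, ⌊√D⌋ = 19
river: ρ → (-11,17,2)
river: ρ → (2,19,-2)
river: ρ → (-2,17,11)
river: ρ → (11,5,-8)
river: ρ → (-8,11,8)
river: ρ → (8,5,-11)
ρ-cycle length = 6 (tail of 0 descent steps not counted)

6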